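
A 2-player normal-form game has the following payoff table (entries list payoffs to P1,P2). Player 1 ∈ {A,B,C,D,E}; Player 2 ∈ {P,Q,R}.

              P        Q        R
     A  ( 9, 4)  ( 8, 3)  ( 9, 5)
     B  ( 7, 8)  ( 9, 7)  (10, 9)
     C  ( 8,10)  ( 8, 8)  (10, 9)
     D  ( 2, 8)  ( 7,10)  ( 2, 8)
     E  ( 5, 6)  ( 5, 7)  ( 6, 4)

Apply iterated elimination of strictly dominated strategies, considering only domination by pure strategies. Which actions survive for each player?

IESDS → P1:{A,B,C} P2:{P,R}

P1 drop D (A beats it: P:9>2 Q:8>7 R:9>2)
P1 drop E (A beats it: P:9>5 Q:8>5 R:9>6)
P2 drop Q (P beats it: A:4>3 B:8>7 C:10>8)
P1→{A,B,C} P2→{P,R}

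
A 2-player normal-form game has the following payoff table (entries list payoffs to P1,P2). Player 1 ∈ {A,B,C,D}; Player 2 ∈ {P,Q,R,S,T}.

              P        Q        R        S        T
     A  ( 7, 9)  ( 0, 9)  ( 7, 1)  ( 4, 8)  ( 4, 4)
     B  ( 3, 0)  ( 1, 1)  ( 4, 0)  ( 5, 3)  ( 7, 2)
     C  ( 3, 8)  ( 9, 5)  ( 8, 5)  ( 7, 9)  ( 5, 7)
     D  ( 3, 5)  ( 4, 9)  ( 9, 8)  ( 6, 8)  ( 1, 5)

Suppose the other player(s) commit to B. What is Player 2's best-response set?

u_2(P vs B) = 0
u_2(Q vs B) = 1
u_2(R vs B) = 0
u_2(S vs B) = 3
u_2(T vs B) = 2
max payoff 3 at {S}

argmax u_2 = {S}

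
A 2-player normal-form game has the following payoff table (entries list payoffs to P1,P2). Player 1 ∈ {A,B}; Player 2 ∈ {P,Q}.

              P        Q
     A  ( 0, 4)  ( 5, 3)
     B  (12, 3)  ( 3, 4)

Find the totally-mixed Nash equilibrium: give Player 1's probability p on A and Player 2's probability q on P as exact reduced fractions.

P1 mixes 1/2 on A; P2 mixes 1/7 on P

P1 indiff ⇒ q·0+(1-q)·5 = q·12+(1-q)·3 ⇒ q(-12) = (1-q)(-2) ⇒ q = 1/7
P2 indiff ⇒ p·4+(1-p)·3 = p·3+(1-p)·4 ⇒ p(1) = (1-p)(1) ⇒ p = 1/2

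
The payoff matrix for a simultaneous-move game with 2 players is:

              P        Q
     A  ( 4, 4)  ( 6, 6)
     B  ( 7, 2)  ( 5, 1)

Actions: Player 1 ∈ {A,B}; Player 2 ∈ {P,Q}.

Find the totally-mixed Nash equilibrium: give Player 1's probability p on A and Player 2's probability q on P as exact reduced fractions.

(p,q) = (1/3, 1/4)

P1 indiff ⇒ q·4+(1-q)·6 = q·7+(1-q)·5 ⇒ q(-3) = (1-q)(-1) ⇒ q = 1/4
P2 indiff ⇒ p·4+(1-p)·2 = p·6+(1-p)·1 ⇒ p(-2) = (1-p)(-1) ⇒ p = 1/3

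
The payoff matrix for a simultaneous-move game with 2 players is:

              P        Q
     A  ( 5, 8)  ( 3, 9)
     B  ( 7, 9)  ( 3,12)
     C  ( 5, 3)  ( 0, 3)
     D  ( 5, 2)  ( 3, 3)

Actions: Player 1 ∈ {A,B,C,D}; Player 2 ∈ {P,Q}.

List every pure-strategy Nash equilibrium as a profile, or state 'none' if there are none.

NE set: (A,Q), (B,Q), (D,Q)

(A,P): not NE [P1→B gives 7>5; P2→Q gives 9>8]
(A,Q): NE
(B,P): not NE [P2→Q gives 12>9]
(B,Q): NE
(C,P): not NE [P1→B gives 7>5]
(C,Q): not NE [P1→D gives 3>0]
(D,P): not NE [P1→B gives 7>5; P2→Q gives 3>2]
(D,Q): NE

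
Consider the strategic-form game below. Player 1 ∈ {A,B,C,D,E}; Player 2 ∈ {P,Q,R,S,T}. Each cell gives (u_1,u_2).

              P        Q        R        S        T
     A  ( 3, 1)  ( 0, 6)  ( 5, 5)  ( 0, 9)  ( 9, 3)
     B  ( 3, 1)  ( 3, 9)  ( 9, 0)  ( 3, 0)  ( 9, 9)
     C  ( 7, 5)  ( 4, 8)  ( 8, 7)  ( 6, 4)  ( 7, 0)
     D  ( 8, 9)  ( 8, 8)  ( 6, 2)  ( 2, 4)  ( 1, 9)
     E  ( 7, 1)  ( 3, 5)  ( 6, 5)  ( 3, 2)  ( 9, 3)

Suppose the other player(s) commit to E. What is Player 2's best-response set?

argmax u_2 = {Q,R}

u_2(P vs E) = 1
u_2(Q vs E) = 5
u_2(R vs E) = 5
u_2(S vs E) = 2
u_2(T vs E) = 3
max payoff 5 at {Q,R}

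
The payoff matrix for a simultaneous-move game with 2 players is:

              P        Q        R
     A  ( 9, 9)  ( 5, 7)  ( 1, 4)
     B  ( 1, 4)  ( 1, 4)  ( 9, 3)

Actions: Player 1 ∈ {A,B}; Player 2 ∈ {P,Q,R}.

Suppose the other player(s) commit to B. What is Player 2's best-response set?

u_2(P vs B) = 4
u_2(Q vs B) = 4
u_2(R vs B) = 3
max payoff 4 at {P,Q}

argmax u_2 = {P,Q}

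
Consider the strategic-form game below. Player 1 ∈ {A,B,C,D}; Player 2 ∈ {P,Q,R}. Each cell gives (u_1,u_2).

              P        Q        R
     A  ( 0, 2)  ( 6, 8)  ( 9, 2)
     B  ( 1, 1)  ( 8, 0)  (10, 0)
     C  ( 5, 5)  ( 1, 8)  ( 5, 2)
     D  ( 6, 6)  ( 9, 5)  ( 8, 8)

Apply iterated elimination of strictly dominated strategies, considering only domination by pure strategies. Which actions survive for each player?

P1 drop A (B beats it: P:1>0 Q:8>6 R:10>9)
P1 drop C (D beats it: P:6>5 Q:9>1 R:8>5)
P2 drop Q (P beats it: B:1>0 D:6>5)
P1→{B,D} P2→{P,R}

Remaining: P1:{B,D} P2:{P,R}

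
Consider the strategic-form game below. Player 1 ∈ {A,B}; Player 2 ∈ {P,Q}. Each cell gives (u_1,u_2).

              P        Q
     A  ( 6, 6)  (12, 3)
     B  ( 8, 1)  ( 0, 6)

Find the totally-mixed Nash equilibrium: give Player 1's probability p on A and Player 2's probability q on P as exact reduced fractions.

(p,q) = (5/8, 6/7)

P1 indiff ⇒ q·6+(1-q)·12 = q·8+(1-q)·0 ⇒ q(-2) = (1-q)(-12) ⇒ q = 6/7
P2 indiff ⇒ p·6+(1-p)·1 = p·3+(1-p)·6 ⇒ p(3) = (1-p)(5) ⇒ p = 5/8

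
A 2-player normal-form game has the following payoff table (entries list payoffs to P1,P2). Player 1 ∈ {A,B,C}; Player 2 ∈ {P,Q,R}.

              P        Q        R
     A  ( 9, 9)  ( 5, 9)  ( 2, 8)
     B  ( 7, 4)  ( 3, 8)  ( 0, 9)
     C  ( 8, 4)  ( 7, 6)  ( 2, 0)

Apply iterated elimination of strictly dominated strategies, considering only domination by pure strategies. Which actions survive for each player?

P1 drop B (A beats it: P:9>7 Q:5>3 R:2>0)
P2 drop R (P beats it: A:9>8 C:4>0)
P1→{A,C} P2→{P,Q}

IESDS → P1:{A,C} P2:{P,Q}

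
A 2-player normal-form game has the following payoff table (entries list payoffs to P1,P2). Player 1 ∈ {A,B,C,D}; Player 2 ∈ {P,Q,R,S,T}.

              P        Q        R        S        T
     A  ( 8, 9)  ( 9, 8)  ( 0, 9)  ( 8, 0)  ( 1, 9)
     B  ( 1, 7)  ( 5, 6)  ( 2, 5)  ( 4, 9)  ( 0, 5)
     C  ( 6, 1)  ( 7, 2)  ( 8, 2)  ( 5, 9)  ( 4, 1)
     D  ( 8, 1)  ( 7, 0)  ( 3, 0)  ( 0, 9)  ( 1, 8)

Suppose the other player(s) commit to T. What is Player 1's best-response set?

u_1(A vs T) = 1
u_1(B vs T) = 0
u_1(C vs T) = 4
u_1(D vs T) = 1
max payoff 4 at {C}

P1 best: {C}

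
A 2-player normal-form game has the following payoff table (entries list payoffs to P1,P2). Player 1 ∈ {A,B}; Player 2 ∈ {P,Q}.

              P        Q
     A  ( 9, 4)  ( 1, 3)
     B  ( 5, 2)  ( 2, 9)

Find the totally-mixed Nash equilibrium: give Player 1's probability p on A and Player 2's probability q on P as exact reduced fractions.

P1 indiff ⇒ q·9+(1-q)·1 = q·5+(1-q)·2 ⇒ q(4) = (1-q)(1) ⇒ q = 1/5
P2 indiff ⇒ p·4+(1-p)·2 = p·3+(1-p)·9 ⇒ p(1) = (1-p)(7) ⇒ p = 7/8

(p,q) = (7/8, 1/5)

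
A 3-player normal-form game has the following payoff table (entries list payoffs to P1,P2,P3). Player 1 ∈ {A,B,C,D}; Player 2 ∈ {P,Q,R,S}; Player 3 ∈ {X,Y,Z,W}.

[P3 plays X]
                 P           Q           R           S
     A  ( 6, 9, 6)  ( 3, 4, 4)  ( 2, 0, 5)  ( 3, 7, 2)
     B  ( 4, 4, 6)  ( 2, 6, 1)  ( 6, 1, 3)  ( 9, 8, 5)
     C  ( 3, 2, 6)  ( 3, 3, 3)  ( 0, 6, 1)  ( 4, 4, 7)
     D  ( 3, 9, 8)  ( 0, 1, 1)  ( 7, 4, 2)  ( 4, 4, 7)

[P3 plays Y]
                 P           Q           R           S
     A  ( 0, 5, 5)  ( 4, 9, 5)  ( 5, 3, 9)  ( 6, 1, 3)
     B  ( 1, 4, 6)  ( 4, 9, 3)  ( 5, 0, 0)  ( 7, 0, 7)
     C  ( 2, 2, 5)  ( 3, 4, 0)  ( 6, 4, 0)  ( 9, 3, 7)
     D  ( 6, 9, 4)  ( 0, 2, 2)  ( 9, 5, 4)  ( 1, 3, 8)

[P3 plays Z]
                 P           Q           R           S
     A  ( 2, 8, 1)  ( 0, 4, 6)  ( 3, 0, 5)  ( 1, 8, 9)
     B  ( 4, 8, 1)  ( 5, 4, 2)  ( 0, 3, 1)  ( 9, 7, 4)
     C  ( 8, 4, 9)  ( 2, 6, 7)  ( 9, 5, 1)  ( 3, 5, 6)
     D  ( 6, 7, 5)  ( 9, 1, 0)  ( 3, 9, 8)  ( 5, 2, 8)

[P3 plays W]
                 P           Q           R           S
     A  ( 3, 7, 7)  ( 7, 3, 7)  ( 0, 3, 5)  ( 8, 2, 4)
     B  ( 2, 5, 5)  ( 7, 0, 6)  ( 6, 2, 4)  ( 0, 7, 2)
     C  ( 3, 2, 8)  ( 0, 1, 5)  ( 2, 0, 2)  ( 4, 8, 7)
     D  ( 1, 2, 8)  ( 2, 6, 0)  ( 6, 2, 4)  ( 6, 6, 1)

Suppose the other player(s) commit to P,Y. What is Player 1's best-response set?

u_1(A vs P,Y) = 0
u_1(B vs P,Y) = 1
u_1(C vs P,Y) = 2
u_1(D vs P,Y) = 6
max payoff 6 at {D}

P1 best: {D}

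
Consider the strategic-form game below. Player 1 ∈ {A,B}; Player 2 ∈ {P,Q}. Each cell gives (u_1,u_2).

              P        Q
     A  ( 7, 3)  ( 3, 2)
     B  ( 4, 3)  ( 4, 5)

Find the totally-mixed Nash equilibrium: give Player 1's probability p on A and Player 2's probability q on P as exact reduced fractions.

(p,q) = (2/3, 1/4)

P1 indiff ⇒ q·7+(1-q)·3 = q·4+(1-q)·4 ⇒ q(3) = (1-q)(1) ⇒ q = 1/4
P2 indiff ⇒ p·3+(1-p)·3 = p·2+(1-p)·5 ⇒ p(1) = (1-p)(2) ⇒ p = 2/3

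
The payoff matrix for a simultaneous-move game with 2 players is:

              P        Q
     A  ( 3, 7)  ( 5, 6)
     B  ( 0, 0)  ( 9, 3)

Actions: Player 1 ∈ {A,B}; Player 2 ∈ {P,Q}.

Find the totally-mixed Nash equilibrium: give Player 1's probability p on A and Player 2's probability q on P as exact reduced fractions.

P1 indiff ⇒ q·3+(1-q)·5 = q·0+(1-q)·9 ⇒ q(3) = (1-q)(4) ⇒ q = 4/7
P2 indiff ⇒ p·7+(1-p)·0 = p·6+(1-p)·3 ⇒ p(1) = (1-p)(3) ⇒ p = 3/4

p=3/4, q=4/7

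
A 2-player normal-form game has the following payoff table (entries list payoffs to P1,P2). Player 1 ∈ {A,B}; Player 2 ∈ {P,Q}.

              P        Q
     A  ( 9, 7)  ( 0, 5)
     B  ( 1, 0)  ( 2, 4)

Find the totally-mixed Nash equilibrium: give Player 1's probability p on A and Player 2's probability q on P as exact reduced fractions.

P1 indiff ⇒ q·9+(1-q)·0 = q·1+(1-q)·2 ⇒ q(8) = (1-q)(2) ⇒ q = 1/5
P2 indiff ⇒ p·7+(1-p)·0 = p·5+(1-p)·4 ⇒ p(2) = (1-p)(4) ⇒ p = 2/3

(p,q) = (2/3, 1/5)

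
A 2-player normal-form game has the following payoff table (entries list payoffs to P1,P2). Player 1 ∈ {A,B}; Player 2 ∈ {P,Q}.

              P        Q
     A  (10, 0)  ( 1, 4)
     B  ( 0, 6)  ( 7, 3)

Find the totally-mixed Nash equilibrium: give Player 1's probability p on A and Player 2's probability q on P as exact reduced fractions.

P1 indiff ⇒ q·10+(1-q)·1 = q·0+(1-q)·7 ⇒ q(10) = (1-q)(6) ⇒ q = 3/8
P2 indiff ⇒ p·0+(1-p)·6 = p·4+(1-p)·3 ⇒ p(-4) = (1-p)(-3) ⇒ p = 3/7

P1 mixes 3/7 on A; P2 mixes 3/8 on P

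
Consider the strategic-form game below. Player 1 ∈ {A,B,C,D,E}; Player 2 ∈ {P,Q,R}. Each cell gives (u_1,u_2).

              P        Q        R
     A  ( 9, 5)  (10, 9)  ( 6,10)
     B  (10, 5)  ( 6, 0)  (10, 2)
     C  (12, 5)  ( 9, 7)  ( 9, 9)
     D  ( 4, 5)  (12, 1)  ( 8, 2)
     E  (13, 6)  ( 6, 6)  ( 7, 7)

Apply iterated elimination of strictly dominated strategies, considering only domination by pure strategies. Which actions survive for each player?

IESDS → P1:{B,C,E} P2:{P,R}

P2 drop Q (R beats it: A:10>9 B:2>0 C:9>7 D:2>1 E:7>6)
P1 drop A (B beats it: P:10>9 R:10>6)
P1 drop D (B beats it: P:10>4 R:10>8)
P1→{B,C,E} P2→{P,R}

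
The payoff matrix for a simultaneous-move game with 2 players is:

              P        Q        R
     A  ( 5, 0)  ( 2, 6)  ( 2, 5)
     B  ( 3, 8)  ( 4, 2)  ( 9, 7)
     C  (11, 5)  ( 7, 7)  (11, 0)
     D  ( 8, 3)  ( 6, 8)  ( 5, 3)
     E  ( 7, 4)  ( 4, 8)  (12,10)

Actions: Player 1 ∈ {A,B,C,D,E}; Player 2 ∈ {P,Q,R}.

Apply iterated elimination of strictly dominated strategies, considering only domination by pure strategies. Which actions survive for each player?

IESDS → P1:{C,E} P2:{Q,R}

P1 drop A (C beats it: P:11>5 Q:7>2 R:11>2)
P1 drop B (C beats it: P:11>3 Q:7>4 R:11>9)
P1 drop D (C beats it: P:11>8 Q:7>6 R:11>5)
P2 drop P (Q beats it: C:7>5 E:8>4)
P1→{C,E} P2→{Q,R}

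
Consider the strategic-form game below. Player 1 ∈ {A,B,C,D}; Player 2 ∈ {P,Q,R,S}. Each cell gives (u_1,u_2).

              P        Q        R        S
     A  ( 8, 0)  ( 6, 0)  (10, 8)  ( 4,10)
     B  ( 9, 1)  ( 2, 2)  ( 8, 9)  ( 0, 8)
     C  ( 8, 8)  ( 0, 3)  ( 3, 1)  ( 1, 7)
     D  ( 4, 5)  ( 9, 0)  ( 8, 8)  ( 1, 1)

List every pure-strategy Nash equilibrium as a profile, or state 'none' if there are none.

NE set: (A,S)

(A,P): not NE [P1→B gives 9>8; P2→S gives 10>0]
(A,Q): not NE [P1→D gives 9>6; P2→S gives 10>0]
(A,R): not NE [P2→S gives 10>8]
(A,S): NE
(B,P): not NE [P2→R gives 9>1]
(B,Q): not NE [P1→D gives 9>2; P2→R gives 9>2]
(B,R): not NE [P1→A gives 10>8]
(B,S): not NE [P1→A gives 4>0; P2→R gives 9>8]
(C,P): not NE [P1→B gives 9>8]
(C,Q): not NE [P1→D gives 9>0; P2→P gives 8>3]
(C,R): not NE [P1→A gives 10>3; P2→P gives 8>1]
(C,S): not NE [P1→A gives 4>1; P2→P gives 8>7]
(D,P): not NE [P1→B gives 9>4; P2→R gives 8>5]
(D,Q): not NE [P2→R gives 8>0]
(D,R): not NE [P1→A gives 10>8]
(D,S): not NE [P1→A gives 4>1; P2→R gives 8>1]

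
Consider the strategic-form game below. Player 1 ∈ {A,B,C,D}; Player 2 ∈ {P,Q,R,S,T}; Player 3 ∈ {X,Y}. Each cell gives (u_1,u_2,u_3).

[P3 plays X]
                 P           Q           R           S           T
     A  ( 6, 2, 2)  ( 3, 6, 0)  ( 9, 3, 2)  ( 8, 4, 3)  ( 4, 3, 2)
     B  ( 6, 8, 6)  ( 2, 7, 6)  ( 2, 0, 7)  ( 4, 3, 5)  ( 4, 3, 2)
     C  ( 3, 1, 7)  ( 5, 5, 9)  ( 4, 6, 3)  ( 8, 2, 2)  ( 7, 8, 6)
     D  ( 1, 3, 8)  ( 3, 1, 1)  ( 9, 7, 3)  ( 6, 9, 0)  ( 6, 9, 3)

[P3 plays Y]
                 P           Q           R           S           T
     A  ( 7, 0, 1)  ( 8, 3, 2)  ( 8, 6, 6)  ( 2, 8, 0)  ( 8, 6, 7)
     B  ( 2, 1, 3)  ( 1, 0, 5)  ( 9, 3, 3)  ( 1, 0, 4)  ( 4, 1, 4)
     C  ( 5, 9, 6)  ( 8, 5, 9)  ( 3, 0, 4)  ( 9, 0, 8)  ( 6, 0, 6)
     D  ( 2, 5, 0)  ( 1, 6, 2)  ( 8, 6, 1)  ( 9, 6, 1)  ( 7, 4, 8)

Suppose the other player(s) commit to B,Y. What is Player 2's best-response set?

argmax u_2 = {R}

u_2(P vs B,Y) = 1
u_2(Q vs B,Y) = 0
u_2(R vs B,Y) = 3
u_2(S vs B,Y) = 0
u_2(T vs B,Y) = 1
max payoff 3 at {R}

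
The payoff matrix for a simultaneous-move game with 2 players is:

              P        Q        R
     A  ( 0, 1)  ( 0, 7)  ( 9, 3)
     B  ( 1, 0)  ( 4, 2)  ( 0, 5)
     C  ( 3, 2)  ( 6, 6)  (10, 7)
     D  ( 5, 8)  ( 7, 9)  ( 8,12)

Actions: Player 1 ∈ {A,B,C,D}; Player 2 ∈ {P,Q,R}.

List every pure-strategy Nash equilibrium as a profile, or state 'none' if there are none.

(A,P): not NE [P1→D gives 5>0; P2→Q gives 7>1]
(A,Q): not NE [P1→D gives 7>0]
(A,R): not NE [P1→C gives 10>9; P2→Q gives 7>3]
(B,P): not NE [P1→D gives 5>1; P2→R gives 5>0]
(B,Q): not NE [P1→D gives 7>4; P2→R gives 5>2]
(B,R): not NE [P1→C gives 10>0]
(C,P): not NE [P1→D gives 5>3; P2→R gives 7>2]
(C,Q): not NE [P1→D gives 7>6; P2→R gives 7>6]
(C,R): NE
(D,P): not NE [P2→R gives 12>8]
(D,Q): not NE [P2→R gives 12>9]
(D,R): not NE [P1→C gives 10>8]

NE set: (C,R)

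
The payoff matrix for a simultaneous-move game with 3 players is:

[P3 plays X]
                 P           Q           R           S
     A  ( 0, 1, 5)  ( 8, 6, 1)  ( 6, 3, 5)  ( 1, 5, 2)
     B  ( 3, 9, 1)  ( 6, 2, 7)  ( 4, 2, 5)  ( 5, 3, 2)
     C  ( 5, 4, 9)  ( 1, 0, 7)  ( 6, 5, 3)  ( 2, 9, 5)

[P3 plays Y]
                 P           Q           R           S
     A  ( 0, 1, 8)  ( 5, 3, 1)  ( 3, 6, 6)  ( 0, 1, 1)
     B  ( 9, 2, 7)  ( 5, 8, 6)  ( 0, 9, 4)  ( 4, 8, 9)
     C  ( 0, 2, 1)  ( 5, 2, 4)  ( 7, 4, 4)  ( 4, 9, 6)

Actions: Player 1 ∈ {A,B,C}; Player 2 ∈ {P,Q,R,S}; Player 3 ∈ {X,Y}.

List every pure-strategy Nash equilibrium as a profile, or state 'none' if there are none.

Nash profiles: (A,Q,X), (C,S,Y)

(A,P,X): not NE [P1→C gives 5>0; P2→Q gives 6>1; P3→Y gives 8>5]
(A,P,Y): not NE [P1→B gives 9>0; P2→R gives 6>1]
(A,Q,X): NE
(A,Q,Y): not NE [P2→R gives 6>3]
(A,R,X): not NE [P2→Q gives 6>3; P3→Y gives 6>5]
(A,R,Y): not NE [P1→C gives 7>3]
(A,S,X): not NE [P1→B gives 5>1; P2→Q gives 6>5]
(A,S,Y): not NE [P1→C gives 4>0; P2→R gives 6>1; P3→X gives 2>1]
(B,P,X): not NE [P1→C gives 5>3; P3→Y gives 7>1]
(B,P,Y): not NE [P2→R gives 9>2]
(B,Q,X): not NE [P1→A gives 8>6; P2→P gives 9>2]
(B,Q,Y): not NE [P2→R gives 9>8; P3→X gives 7>6]
(B,R,X): not NE [P1→C gives 6>4; P2→P gives 9>2]
(B,R,Y): not NE [P1→C gives 7>0; P3→X gives 5>4]
(B,S,X): not NE [P2→P gives 9>3; P3→Y gives 9>2]
(B,S,Y): not NE [P2→R gives 9>8]
(C,P,X): not NE [P2→S gives 9>4]
(C,P,Y): not NE [P1→B gives 9>0; P2→S gives 9>2; P3→X gives 9>1]
(C,Q,X): not NE [P1→A gives 8>1; P2→S gives 9>0]
(C,Q,Y): not NE [P2→S gives 9>2; P3→X gives 7>4]
(C,R,X): not NE [P2→S gives 9>5; P3→Y gives 4>3]
(C,R,Y): not NE [P2→S gives 9>4]
(C,S,X): not NE [P1→B gives 5>2; P3→Y gives 6>5]
(C,S,Y): NE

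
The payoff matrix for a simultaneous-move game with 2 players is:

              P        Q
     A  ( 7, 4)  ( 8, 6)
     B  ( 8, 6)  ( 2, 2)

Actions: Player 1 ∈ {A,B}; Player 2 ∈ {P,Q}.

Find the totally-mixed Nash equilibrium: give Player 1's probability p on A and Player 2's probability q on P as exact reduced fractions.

p=2/3, q=6/7

P1 indiff ⇒ q·7+(1-q)·8 = q·8+(1-q)·2 ⇒ q(-1) = (1-q)(-6) ⇒ q = 6/7
P2 indiff ⇒ p·4+(1-p)·6 = p·6+(1-p)·2 ⇒ p(-2) = (1-p)(-4) ⇒ p = 2/3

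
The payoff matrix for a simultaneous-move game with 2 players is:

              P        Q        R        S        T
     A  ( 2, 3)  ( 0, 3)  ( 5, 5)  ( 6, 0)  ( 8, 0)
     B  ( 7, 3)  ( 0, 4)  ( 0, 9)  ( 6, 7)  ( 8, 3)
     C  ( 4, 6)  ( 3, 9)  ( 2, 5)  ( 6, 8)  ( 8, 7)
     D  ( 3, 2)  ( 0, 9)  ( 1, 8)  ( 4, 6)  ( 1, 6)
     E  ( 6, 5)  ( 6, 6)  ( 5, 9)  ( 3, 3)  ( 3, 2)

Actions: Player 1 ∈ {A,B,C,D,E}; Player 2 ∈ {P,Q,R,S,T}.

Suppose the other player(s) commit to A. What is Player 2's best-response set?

BR_2 = {R}

u_2(P vs A) = 3
u_2(Q vs A) = 3
u_2(R vs A) = 5
u_2(S vs A) = 0
u_2(T vs A) = 0
max payoff 5 at {R}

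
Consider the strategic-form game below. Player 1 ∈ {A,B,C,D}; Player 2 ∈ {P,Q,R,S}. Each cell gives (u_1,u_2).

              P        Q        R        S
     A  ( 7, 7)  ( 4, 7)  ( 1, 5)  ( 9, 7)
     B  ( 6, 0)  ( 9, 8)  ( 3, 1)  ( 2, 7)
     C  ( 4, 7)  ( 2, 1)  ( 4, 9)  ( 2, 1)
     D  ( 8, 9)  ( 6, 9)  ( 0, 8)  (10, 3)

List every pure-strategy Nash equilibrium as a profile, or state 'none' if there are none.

(A,P): not NE [P1→D gives 8>7]
(A,Q): not NE [P1→B gives 9>4]
(A,R): not NE [P1→C gives 4>1; P2→S gives 7>5]
(A,S): not NE [P1→D gives 10>9]
(B,P): not NE [P1→D gives 8>6; P2→Q gives 8>0]
(B,Q): NE
(B,R): not NE [P1→C gives 4>3; P2→Q gives 8>1]
(B,S): not NE [P1→D gives 10>2; P2→Q gives 8>7]
(C,P): not NE [P1→D gives 8>4; P2→R gives 9>7]
(C,Q): not NE [P1→B gives 9>2; P2→R gives 9>1]
(C,R): NE
(C,S): not NE [P1→D gives 10>2; P2→R gives 9>1]
(D,P): NE
(D,Q): not NE [P1→B gives 9>6]
(D,R): not NE [P1→C gives 4>0; P2→Q gives 9>8]
(D,S): not NE [P2→Q gives 9>3]

NE set: (B,Q), (C,R), (D,P)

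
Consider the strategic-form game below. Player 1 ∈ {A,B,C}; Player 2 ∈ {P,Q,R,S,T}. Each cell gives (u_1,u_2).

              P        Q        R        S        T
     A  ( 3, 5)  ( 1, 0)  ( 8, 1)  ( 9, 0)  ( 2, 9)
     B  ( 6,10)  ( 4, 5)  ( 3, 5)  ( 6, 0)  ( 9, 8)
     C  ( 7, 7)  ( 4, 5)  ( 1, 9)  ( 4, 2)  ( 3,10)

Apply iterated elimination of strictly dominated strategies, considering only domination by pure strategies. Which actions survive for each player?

Survivors P1:{B,C} P2:{P,T}

P2 drop Q (P beats it: A:5>0 B:10>5 C:7>5)
P2 drop R (T beats it: A:9>1 B:8>5 C:10>9)
P2 drop S (P beats it: A:5>0 B:10>0 C:7>2)
P1 drop A (B beats it: P:6>3 T:9>2)
P1→{B,C} P2→{P,T}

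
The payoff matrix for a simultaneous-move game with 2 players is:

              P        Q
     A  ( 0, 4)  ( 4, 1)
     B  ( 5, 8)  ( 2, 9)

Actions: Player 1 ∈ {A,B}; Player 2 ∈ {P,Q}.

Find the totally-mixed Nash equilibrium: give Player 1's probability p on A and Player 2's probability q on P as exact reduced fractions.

P1 indiff ⇒ q·0+(1-q)·4 = q·5+(1-q)·2 ⇒ q(-5) = (1-q)(-2) ⇒ q = 2/7
P2 indiff ⇒ p·4+(1-p)·8 = p·1+(1-p)·9 ⇒ p(3) = (1-p)(1) ⇒ p = 1/4

(p,q) = (1/4, 2/7)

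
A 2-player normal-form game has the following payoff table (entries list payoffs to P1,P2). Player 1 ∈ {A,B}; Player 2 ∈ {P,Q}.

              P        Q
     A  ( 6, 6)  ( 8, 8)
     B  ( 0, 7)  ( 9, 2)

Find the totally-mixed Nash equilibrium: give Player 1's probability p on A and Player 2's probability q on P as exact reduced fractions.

(p,q) = (5/7, 1/7)

P1 indiff ⇒ q·6+(1-q)·8 = q·0+(1-q)·9 ⇒ q(6) = (1-q)(1) ⇒ q = 1/7
P2 indiff ⇒ p·6+(1-p)·7 = p·8+(1-p)·2 ⇒ p(-2) = (1-p)(-5) ⇒ p = 5/7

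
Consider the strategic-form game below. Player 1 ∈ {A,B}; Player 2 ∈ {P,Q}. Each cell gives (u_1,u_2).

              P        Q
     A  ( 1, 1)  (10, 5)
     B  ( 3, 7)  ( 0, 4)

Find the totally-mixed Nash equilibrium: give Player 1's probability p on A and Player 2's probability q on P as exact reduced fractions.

P1 indiff ⇒ q·1+(1-q)·10 = q·3+(1-q)·0 ⇒ q(-2) = (1-q)(-10) ⇒ q = 5/6
P2 indiff ⇒ p·1+(1-p)·7 = p·5+(1-p)·4 ⇒ p(-4) = (1-p)(-3) ⇒ p = 3/7

(p,q) = (3/7, 5/6)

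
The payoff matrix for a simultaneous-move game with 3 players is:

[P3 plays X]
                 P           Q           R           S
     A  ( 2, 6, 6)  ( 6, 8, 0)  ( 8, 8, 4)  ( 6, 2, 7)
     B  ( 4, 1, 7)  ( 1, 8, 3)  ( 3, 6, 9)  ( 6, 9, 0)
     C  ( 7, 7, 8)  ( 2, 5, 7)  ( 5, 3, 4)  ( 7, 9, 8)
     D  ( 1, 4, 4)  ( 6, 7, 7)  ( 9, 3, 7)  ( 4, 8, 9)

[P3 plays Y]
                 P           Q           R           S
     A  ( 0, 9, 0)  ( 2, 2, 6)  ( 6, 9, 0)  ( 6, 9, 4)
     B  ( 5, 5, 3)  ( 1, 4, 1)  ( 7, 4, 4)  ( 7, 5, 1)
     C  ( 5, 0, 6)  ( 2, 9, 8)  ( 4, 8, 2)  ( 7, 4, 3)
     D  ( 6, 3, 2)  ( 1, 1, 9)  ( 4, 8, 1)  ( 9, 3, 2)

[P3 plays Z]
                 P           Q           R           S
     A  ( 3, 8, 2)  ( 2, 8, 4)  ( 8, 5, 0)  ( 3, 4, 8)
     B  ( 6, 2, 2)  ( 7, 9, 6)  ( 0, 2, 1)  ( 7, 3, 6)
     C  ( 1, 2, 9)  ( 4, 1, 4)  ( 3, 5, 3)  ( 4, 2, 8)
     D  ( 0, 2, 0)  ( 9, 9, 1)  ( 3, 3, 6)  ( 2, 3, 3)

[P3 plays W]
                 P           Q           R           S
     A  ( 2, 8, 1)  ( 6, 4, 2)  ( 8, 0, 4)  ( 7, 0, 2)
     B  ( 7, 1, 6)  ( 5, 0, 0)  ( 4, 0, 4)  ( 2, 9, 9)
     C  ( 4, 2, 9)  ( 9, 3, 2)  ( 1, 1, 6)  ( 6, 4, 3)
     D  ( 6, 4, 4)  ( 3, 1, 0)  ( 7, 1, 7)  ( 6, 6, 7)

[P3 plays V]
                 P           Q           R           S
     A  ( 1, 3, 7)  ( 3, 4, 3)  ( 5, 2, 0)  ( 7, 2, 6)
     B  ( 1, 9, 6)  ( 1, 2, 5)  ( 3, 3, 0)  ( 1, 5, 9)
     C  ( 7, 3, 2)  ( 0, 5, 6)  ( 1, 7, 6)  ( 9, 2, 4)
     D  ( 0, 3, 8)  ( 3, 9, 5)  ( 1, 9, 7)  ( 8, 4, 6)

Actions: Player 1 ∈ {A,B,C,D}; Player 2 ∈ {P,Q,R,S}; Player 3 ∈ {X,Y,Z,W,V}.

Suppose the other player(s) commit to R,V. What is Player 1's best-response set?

u_1(A vs R,V) = 5
u_1(B vs R,V) = 3
u_1(C vs R,V) = 1
u_1(D vs R,V) = 1
max payoff 5 at {A}

P1 best: {A}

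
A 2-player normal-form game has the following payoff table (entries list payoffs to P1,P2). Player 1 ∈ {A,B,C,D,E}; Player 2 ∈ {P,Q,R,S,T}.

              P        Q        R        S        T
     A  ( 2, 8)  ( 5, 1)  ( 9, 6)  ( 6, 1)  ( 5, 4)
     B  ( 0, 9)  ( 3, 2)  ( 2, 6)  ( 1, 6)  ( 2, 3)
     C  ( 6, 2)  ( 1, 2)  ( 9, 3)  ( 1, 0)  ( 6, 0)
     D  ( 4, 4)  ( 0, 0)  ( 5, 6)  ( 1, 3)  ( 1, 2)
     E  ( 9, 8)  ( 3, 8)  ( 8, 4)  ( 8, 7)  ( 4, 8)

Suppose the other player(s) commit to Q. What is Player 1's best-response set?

u_1(A vs Q) = 5
u_1(B vs Q) = 3
u_1(C vs Q) = 1
u_1(D vs Q) = 0
u_1(E vs Q) = 3
max payoff 5 at {A}

BR_1 = {A}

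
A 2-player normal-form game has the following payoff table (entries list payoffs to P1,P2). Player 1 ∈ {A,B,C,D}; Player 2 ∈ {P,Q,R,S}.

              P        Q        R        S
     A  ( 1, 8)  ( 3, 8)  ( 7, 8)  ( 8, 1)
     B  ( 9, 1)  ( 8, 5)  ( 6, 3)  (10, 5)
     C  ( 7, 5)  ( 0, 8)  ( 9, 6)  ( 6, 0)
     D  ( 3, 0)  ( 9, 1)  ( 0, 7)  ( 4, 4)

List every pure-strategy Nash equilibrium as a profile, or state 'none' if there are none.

PSNE = {(B,S)}

(A,P): not NE [P1→B gives 9>1]
(A,Q): not NE [P1→D gives 9>3]
(A,R): not NE [P1→C gives 9>7]
(A,S): not NE [P1→B gives 10>8; P2→R gives 8>1]
(B,P): not NE [P2→S gives 5>1]
(B,Q): not NE [P1→D gives 9>8]
(B,R): not NE [P1→C gives 9>6; P2→S gives 5>3]
(B,S): NE
(C,P): not NE [P1→B gives 9>7; P2→Q gives 8>5]
(C,Q): not NE [P1→D gives 9>0]
(C,R): not NE [P2→Q gives 8>6]
(C,S): not NE [P1→B gives 10>6; P2→Q gives 8>0]
(D,P): not NE [P1→B gives 9>3; P2→R gives 7>0]
(D,Q): not NE [P2→R gives 7>1]
(D,R): not NE [P1→C gives 9>0]
(D,S): not NE [P1→B gives 10>4; P2→R gives 7>4]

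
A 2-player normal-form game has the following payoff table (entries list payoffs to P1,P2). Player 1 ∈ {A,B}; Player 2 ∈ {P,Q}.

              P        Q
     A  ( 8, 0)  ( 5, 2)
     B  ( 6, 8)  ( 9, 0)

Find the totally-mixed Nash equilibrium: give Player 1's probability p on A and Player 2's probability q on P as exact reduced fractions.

P1 indiff ⇒ q·8+(1-q)·5 = q·6+(1-q)·9 ⇒ q(2) = (1-q)(4) ⇒ q = 2/3
P2 indiff ⇒ p·0+(1-p)·8 = p·2+(1-p)·0 ⇒ p(-2) = (1-p)(-8) ⇒ p = 4/5

P1 mixes 4/5 on A; P2 mixes 2/3 on P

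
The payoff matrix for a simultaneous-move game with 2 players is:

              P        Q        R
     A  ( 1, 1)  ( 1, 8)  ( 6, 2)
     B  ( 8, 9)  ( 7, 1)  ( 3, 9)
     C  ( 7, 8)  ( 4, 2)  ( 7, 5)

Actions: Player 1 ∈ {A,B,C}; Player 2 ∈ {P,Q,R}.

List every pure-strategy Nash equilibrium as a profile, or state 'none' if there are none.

(A,P): not NE [P1→B gives 8>1; P2→Q gives 8>1]
(A,Q): not NE [P1→B gives 7>1]
(A,R): not NE [P1→C gives 7>6; P2→Q gives 8>2]
(B,P): NE
(B,Q): not NE [P2→R gives 9>1]
(B,R): not NE [P1→C gives 7>3]
(C,P): not NE [P1→B gives 8>7]
(C,Q): not NE [P1→B gives 7>4; P2→P gives 8>2]
(C,R): not NE [P2→P gives 8>5]

NE set: (B,P)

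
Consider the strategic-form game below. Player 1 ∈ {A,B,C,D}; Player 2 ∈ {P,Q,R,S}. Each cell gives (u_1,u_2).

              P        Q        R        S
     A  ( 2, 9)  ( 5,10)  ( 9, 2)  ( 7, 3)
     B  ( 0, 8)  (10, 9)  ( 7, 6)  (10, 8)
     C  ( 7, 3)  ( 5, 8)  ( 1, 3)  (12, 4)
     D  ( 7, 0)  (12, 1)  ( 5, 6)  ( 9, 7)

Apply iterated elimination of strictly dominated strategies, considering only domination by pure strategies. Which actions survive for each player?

Survivors P1:{B,C,D} P2:{Q,S}

P2 drop P (Q beats it: A:10>9 B:9>8 C:8>3 D:1>0)
P2 drop R (S beats it: A:3>2 B:8>6 C:4>3 D:7>6)
P1 drop A (B beats it: Q:10>5 S:10>7)
P1→{B,C,D} P2→{Q,S}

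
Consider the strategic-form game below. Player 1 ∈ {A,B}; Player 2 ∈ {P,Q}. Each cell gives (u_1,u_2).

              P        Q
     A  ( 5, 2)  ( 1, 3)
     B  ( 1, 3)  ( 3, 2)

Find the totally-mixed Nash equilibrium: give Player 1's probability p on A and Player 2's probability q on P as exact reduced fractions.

P1 indiff ⇒ q·5+(1-q)·1 = q·1+(1-q)·3 ⇒ q(4) = (1-q)(2) ⇒ q = 1/3
P2 indiff ⇒ p·2+(1-p)·3 = p·3+(1-p)·2 ⇒ p(-1) = (1-p)(-1) ⇒ p = 1/2

p=1/2, q=1/3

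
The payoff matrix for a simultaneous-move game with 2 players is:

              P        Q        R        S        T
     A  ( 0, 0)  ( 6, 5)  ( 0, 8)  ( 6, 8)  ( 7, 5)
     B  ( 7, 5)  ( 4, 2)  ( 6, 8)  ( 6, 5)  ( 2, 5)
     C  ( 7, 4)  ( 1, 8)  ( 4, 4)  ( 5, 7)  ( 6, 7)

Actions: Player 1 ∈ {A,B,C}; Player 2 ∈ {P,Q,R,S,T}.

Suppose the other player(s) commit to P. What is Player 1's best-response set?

P1 best: {B,C}

u_1(A vs P) = 0
u_1(B vs P) = 7
u_1(C vs P) = 7
max payoff 7 at {B,C}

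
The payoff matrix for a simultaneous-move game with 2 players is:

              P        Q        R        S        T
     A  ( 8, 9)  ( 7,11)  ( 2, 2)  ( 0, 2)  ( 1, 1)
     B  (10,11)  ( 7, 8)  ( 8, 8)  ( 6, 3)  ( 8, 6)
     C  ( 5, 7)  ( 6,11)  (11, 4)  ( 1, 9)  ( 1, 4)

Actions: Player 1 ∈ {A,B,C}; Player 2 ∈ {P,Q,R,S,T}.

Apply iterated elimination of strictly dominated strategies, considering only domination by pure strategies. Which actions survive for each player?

Survivors P1:{A,B} P2:{P,Q}

P2 drop R (P beats it: A:9>2 B:11>8 C:7>4)
P1 drop C (B beats it: P:10>5 Q:7>6 S:6>1 T:8>1)
P2 drop S (P beats it: A:9>2 B:11>3)
P2 drop T (P beats it: A:9>1 B:11>6)
P1→{A,B} P2→{P,Q}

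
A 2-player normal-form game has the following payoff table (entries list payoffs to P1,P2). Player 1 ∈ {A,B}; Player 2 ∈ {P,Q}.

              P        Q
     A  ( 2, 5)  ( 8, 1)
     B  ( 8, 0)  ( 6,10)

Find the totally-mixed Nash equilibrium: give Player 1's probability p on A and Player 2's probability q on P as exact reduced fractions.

P1 indiff ⇒ q·2+(1-q)·8 = q·8+(1-q)·6 ⇒ q(-6) = (1-q)(-2) ⇒ q = 1/4
P2 indiff ⇒ p·5+(1-p)·0 = p·1+(1-p)·10 ⇒ p(4) = (1-p)(10) ⇒ p = 5/7

(p,q) = (5/7, 1/4)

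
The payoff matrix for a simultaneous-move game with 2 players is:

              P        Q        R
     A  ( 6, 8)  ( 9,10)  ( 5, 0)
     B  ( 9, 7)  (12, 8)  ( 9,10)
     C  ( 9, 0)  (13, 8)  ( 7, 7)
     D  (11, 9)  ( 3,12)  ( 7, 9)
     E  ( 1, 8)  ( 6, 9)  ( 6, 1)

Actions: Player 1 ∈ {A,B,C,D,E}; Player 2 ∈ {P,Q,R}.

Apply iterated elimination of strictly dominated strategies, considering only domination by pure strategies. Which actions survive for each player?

IESDS → P1:{B,C} P2:{Q,R}

P1 drop A (B beats it: P:9>6 Q:12>9 R:9>5)
P1 drop E (B beats it: P:9>1 Q:12>6 R:9>6)
P2 drop P (Q beats it: B:8>7 C:8>0 D:12>9)
P1 drop D (B beats it: Q:12>3 R:9>7)
P1→{B,C} P2→{Q,R}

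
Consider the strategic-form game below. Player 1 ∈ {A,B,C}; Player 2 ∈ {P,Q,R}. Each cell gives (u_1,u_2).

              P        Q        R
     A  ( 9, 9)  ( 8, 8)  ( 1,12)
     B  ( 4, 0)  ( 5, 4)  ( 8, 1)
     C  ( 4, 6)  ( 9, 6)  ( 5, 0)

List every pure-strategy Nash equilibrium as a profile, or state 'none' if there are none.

(A,P): not NE [P2→R gives 12>9]
(A,Q): not NE [P1→C gives 9>8; P2→R gives 12>8]
(A,R): not NE [P1→B gives 8>1]
(B,P): not NE [P1→A gives 9>4; P2→Q gives 4>0]
(B,Q): not NE [P1→C gives 9>5]
(B,R): not NE [P2→Q gives 4>1]
(C,P): not NE [P1→A gives 9>4]
(C,Q): NE
(C,R): not NE [P1→B gives 8>5; P2→Q gives 6>0]

NE set: (C,Q)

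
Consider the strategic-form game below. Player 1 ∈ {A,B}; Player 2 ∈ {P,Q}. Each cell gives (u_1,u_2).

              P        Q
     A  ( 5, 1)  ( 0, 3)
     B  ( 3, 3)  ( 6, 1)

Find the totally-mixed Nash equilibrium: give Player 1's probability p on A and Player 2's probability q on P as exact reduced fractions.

P1 indiff ⇒ q·5+(1-q)·0 = q·3+(1-q)·6 ⇒ q(2) = (1-q)(6) ⇒ q = 3/4
P2 indiff ⇒ p·1+(1-p)·3 = p·3+(1-p)·1 ⇒ p(-2) = (1-p)(-2) ⇒ p = 1/2

p=1/2, q=3/4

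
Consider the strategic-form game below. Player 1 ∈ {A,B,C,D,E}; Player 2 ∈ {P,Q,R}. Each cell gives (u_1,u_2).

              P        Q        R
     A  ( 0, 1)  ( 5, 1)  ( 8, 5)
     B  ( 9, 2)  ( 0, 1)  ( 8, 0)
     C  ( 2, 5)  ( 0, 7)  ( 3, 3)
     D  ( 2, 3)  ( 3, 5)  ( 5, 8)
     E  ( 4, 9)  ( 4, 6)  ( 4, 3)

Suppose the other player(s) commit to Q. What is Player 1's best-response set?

BR_1 = {A}

u_1(A vs Q) = 5
u_1(B vs Q) = 0
u_1(C vs Q) = 0
u_1(D vs Q) = 3
u_1(E vs Q) = 4
max payoff 5 at {A}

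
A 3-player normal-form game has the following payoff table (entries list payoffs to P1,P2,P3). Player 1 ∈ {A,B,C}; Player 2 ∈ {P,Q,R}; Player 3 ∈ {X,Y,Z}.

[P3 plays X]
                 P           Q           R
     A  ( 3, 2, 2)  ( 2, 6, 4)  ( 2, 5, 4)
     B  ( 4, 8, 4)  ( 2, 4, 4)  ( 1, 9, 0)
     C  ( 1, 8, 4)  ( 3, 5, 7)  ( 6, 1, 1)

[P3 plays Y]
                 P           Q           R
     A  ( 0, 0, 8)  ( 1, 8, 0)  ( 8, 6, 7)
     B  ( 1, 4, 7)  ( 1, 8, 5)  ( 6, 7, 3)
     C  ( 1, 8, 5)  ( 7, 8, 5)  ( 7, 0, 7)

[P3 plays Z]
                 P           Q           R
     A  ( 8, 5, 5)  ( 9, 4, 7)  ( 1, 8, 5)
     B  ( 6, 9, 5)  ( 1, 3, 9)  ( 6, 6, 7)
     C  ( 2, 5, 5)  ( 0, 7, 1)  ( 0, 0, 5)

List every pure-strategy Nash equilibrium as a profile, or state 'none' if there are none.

(A,P,X): not NE [P1→B gives 4>3; P2→Q gives 6>2; P3→Y gives 8>2]
(A,P,Y): not NE [P1→C gives 1>0; P2→Q gives 8>0]
(A,P,Z): not NE [P2→R gives 8>5; P3→Y gives 8>5]
(A,Q,X): not NE [P1→C gives 3>2; P3→Z gives 7>4]
(A,Q,Y): not NE [P1→C gives 7>1; P3→Z gives 7>0]
(A,Q,Z): not NE [P2→R gives 8>4]
(A,R,X): not NE [P1→C gives 6>2; P2→Q gives 6>5; P3→Y gives 7>4]
(A,R,Y): not NE [P2→Q gives 8>6]
(A,R,Z): not NE [P1→B gives 6>1; P3→Y gives 7>5]
(B,P,X): not NE [P2→R gives 9>8; P3→Y gives 7>4]
(B,P,Y): not NE [P2→Q gives 8>4]
(B,P,Z): not NE [P1→A gives 8>6; P3→Y gives 7>5]
(B,Q,X): not NE [P1→C gives 3>2; P2→R gives 9>4; P3→Z gives 9>4]
(B,Q,Y): not NE [P1→C gives 7>1; P3→Z gives 9>5]
(B,Q,Z): not NE [P1→A gives 9>1; P2→P gives 9>3]
(B,R,X): not NE [P1→C gives 6>1; P3→Z gives 7>0]
(B,R,Y): not NE [P1→A gives 8>6; P2→Q gives 8>7; P3→Z gives 7>3]
(B,R,Z): not NE [P2→P gives 9>6]
(C,P,X): not NE [P1→B gives 4>1; P3→Z gives 5>4]
(C,P,Y): NE
(C,P,Z): not NE [P1→A gives 8>2; P2→Q gives 7>5]
(C,Q,X): not NE [P2→P gives 8>5]
(C,Q,Y): not NE [P3→X gives 7>5]
(C,Q,Z): not NE [P1→A gives 9>0; P3→X gives 7>1]
(C,R,X): not NE [P2→P gives 8>1; P3→Y gives 7>1]
(C,R,Y): not NE [P1→A gives 8>7; P2→Q gives 8>0]
(C,R,Z): not NE [P1→B gives 6>0; P2→Q gives 7>0; P3→Y gives 7>5]

NE set: (C,P,Y)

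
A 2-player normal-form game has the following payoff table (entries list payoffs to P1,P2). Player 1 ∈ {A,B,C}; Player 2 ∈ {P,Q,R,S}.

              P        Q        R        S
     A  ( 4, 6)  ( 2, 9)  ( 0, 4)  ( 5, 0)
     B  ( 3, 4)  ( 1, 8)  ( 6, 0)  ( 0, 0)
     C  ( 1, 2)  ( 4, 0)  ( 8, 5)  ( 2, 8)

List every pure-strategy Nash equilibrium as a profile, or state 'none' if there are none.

PSNE: ∅

(A,P): not NE [P2→Q gives 9>6]
(A,Q): not NE [P1→C gives 4>2]
(A,R): not NE [P1→C gives 8>0; P2→Q gives 9>4]
(A,S): not NE [P2→Q gives 9>0]
(B,P): not NE [P1→A gives 4>3; P2→Q gives 8>4]
(B,Q): not NE [P1→C gives 4>1]
(B,R): not NE [P1→C gives 8>6; P2→Q gives 8>0]
(B,S): not NE [P1→A gives 5>0; P2→Q gives 8>0]
(C,P): not NE [P1→A gives 4>1; P2→S gives 8>2]
(C,Q): not NE [P2→S gives 8>0]
(C,R): not NE [P2→S gives 8>5]
(C,S): not NE [P1→A gives 5>2]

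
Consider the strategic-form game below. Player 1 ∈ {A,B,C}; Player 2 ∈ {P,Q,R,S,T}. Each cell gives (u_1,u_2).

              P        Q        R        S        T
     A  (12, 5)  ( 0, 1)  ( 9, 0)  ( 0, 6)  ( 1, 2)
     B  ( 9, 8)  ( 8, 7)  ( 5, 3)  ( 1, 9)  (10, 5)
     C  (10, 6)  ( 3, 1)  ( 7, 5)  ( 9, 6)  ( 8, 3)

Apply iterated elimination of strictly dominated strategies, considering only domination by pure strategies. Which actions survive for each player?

P2 drop Q (P beats it: A:5>1 B:8>7 C:6>1)
P2 drop R (P beats it: A:5>0 B:8>3 C:6>5)
P2 drop T (P beats it: A:5>2 B:8>5 C:6>3)
P1 drop B (C beats it: P:10>9 S:9>1)
P1→{A,C} P2→{P,S}

Survivors P1:{A,C} P2:{P,S}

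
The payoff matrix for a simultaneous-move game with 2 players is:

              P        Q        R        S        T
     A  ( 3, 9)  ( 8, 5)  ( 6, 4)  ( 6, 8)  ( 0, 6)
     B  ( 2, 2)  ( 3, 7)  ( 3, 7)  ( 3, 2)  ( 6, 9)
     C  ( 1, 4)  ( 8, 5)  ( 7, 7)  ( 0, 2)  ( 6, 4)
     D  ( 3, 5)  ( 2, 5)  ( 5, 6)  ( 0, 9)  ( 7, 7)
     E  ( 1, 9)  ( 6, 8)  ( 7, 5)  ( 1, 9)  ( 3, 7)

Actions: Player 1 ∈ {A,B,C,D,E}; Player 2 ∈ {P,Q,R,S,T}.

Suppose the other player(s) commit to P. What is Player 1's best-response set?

u_1(A vs P) = 3
u_1(B vs P) = 2
u_1(C vs P) = 1
u_1(D vs P) = 3
u_1(E vs P) = 1
max payoff 3 at {A,D}

P1 best: {A,D}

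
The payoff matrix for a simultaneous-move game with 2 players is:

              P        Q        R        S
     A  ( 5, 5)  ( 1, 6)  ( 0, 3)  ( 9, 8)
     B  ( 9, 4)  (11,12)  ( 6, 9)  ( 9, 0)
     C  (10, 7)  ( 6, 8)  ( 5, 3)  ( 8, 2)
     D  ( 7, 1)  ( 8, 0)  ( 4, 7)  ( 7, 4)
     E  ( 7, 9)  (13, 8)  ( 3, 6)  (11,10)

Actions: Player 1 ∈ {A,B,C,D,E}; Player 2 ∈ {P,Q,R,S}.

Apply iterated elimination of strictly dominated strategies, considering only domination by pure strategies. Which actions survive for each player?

Remaining: P1:{B,C,E} P2:{P,Q,S}

P1 drop A (E beats it: P:7>5 Q:13>1 R:3>0 S:11>9)
P1 drop D (B beats it: P:9>7 Q:11>8 R:6>4 S:9>7)
P2 drop R (Q beats it: B:12>9 C:8>3 E:8>6)
P1→{B,C,E} P2→{P,Q,S}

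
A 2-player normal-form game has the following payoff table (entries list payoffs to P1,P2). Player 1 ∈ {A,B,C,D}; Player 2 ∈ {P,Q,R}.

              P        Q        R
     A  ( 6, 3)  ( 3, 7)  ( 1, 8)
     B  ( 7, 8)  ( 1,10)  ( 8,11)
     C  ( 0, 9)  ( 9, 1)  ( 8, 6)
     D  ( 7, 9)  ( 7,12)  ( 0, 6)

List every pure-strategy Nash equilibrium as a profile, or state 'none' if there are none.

PSNE = {(B,R)}

(A,P): not NE [P1→D gives 7>6; P2→R gives 8>3]
(A,Q): not NE [P1→C gives 9>3; P2→R gives 8>7]
(A,R): not NE [P1→C gives 8>1]
(B,P): not NE [P2→R gives 11>8]
(B,Q): not NE [P1→C gives 9>1; P2→R gives 11>10]
(B,R): NE
(C,P): not NE [P1→D gives 7>0]
(C,Q): not NE [P2→P gives 9>1]
(C,R): not NE [P2→P gives 9>6]
(D,P): not NE [P2→Q gives 12>9]
(D,Q): not NE [P1→C gives 9>7]
(D,R): not NE [P1→C gives 8>0; P2→Q gives 12>6]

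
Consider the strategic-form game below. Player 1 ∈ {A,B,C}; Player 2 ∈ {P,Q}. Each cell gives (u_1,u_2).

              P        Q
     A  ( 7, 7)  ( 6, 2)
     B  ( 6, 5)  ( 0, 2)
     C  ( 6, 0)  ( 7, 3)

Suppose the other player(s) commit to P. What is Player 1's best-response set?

u_1(A vs P) = 7
u_1(B vs P) = 6
u_1(C vs P) = 6
max payoff 7 at {A}

BR_1 = {A}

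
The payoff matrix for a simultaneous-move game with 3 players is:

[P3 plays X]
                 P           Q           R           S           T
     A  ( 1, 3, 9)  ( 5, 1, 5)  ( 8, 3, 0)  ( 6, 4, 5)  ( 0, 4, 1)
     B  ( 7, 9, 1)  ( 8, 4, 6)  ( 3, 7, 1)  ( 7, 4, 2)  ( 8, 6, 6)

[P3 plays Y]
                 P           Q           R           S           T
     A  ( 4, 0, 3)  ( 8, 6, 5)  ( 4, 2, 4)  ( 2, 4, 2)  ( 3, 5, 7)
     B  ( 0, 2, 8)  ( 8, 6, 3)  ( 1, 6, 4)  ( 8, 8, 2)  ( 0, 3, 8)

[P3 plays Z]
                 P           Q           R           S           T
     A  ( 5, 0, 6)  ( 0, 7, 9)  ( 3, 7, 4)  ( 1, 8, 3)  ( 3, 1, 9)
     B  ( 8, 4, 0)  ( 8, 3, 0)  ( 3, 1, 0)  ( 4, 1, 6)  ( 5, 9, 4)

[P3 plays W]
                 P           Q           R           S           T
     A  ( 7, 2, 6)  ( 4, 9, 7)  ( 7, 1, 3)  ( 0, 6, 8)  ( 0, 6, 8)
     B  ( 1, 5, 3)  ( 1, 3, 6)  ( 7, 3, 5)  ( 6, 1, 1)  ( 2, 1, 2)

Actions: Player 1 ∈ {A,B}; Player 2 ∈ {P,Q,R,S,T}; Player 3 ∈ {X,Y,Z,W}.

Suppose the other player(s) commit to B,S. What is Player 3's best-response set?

u_3(X vs B,S) = 2
u_3(Y vs B,S) = 2
u_3(Z vs B,S) = 6
u_3(W vs B,S) = 1
max payoff 6 at {Z}

BR_3 = {Z}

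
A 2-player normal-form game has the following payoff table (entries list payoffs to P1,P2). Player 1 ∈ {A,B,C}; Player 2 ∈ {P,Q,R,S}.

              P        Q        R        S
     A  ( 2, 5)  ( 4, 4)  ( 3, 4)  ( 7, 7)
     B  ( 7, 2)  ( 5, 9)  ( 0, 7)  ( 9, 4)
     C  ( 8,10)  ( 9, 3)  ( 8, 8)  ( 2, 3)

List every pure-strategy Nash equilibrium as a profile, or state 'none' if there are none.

PSNE = {(C,P)}

(A,P): not NE [P1→C gives 8>2; P2→S gives 7>5]
(A,Q): not NE [P1→C gives 9>4; P2→S gives 7>4]
(A,R): not NE [P1→C gives 8>3; P2→S gives 7>4]
(A,S): not NE [P1→B gives 9>7]
(B,P): not NE [P1→C gives 8>7; P2→Q gives 9>2]
(B,Q): not NE [P1→C gives 9>5]
(B,R): not NE [P1→C gives 8>0; P2→Q gives 9>7]
(B,S): not NE [P2→Q gives 9>4]
(C,P): NE
(C,Q): not NE [P2→P gives 10>3]
(C,R): not NE [P2→P gives 10>8]
(C,S): not NE [P1→B gives 9>2; P2→P gives 10>3]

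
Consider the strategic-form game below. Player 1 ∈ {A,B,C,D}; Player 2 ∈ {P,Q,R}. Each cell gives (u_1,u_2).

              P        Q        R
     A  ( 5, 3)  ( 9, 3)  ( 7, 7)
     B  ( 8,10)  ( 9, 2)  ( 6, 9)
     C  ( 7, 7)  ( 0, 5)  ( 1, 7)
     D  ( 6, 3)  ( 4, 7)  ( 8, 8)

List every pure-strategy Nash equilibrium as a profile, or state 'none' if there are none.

(A,P): not NE [P1→B gives 8>5; P2→R gives 7>3]
(A,Q): not NE [P2→R gives 7>3]
(A,R): not NE [P1→D gives 8>7]
(B,P): NE
(B,Q): not NE [P2→P gives 10>2]
(B,R): not NE [P1→D gives 8>6; P2→P gives 10>9]
(C,P): not NE [P1→B gives 8>7]
(C,Q): not NE [P1→B gives 9>0; P2→R gives 7>5]
(C,R): not NE [P1→D gives 8>1]
(D,P): not NE [P1→B gives 8>6; P2→R gives 8>3]
(D,Q): not NE [P1→B gives 9>4; P2→R gives 8>7]
(D,R): NE

Nash profiles: (B,P), (D,R)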